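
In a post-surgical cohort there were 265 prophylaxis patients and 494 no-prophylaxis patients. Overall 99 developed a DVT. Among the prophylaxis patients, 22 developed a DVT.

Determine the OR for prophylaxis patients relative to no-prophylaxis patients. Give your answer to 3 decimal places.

OR ≈ 0.490

prophylaxis patients without the outcome: 265 − 22 = 243
no-prophylaxis patients with the outcome: 99 − 22 = 77
no-prophylaxis patients without the outcome: 494 − 77 = 417
odds, prophylaxis patients = 22/243 = 0.0905
odds, no-prophylaxis patients = 77/417 = 0.1847
OR = 0.0905 / 0.1847 = 0.490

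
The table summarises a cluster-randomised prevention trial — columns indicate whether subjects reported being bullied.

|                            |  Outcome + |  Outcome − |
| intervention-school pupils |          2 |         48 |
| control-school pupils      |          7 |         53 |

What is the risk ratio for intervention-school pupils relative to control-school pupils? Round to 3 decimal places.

0.343

risk, intervention-school pupils = 2/50 = 0.04000
risk, control-school pupils = 7/60 = 0.11667
RR = 0.04000 / 0.11667 = 0.343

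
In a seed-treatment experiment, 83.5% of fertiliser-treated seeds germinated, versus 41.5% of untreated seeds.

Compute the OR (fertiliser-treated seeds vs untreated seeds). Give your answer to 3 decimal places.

odds, fertiliser-treated seeds = 0.8350/0.1650 = 5.0606
odds, untreated seeds = 0.4150/0.5850 = 0.7094
OR = 5.0606 / 0.7094 = 7.134

OR: 7.134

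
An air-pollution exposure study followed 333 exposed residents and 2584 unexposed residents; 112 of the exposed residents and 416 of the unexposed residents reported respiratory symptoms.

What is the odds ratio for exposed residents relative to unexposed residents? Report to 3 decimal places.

OR = (112 × 2168) / (221 × 416) = 242816/91936 ≈ 2.641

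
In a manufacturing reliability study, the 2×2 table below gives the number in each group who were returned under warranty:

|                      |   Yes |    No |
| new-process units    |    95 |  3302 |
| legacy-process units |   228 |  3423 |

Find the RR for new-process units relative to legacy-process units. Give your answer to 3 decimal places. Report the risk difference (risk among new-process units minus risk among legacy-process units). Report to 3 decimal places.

RR = 0.448; RD = -0.034

risk, new-process units = 95/3397 = 0.02797
risk, legacy-process units = 228/3651 = 0.06245
RR = 0.02797 / 0.06245 = 0.448
risk difference = 0.02797 − 0.06245 = -0.034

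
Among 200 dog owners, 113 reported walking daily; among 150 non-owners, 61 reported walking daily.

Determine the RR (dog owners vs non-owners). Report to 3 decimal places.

risk, dog owners = 113/200 = 0.5650
risk, non-owners = 61/150 = 0.4067
RR = 0.5650 / 0.4067 = 1.389

RR: 1.389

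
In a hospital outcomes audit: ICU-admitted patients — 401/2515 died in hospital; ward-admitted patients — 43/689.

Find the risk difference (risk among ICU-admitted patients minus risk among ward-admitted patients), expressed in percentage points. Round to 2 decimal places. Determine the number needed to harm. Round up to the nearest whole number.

risk, ICU-admitted patients = 401/2515 = 0.1594
risk, ward-admitted patients = 43/689 = 0.0624
risk difference = 0.1594 − 0.0624 = 0.0970 → 9.70 percentage points
absolute risk difference = 0.097034
1 / 0.097034 = 10.306 → round up → 11

RD = 9.70; NNH = 11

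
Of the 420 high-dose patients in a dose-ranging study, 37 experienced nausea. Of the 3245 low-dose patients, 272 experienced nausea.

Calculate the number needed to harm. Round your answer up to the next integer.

risk, high-dose patients = 37/420 = 0.088095
risk, low-dose patients = 272/3245 = 0.083821
absolute risk difference = 0.004274
1 / 0.004274 = 233.973 → round up → 234

NNH: 234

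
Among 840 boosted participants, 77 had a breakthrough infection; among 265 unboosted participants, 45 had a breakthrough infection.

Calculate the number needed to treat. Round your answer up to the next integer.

risk, boosted participants = 77/840 = 0.091667
risk, unboosted participants = 45/265 = 0.169811
absolute risk difference = 0.078145
1 / 0.078145 = 12.797 → round up → 13

13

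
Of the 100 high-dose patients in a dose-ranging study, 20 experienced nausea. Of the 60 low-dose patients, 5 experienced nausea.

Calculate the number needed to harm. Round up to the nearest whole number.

risk, high-dose patients = 20/100 = 0.200000
risk, low-dose patients = 5/60 = 0.083333
absolute risk difference = 0.116667
1 / 0.116667 = 8.571 → round up → 9

9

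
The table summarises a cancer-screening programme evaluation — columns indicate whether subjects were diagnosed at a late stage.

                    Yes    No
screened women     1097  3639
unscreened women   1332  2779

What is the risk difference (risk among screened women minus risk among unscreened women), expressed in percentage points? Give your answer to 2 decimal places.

-9.24

risk, screened women = 1097/4736 = 0.2316
risk, unscreened women = 1332/4111 = 0.3240
risk difference = 0.2316 − 0.3240 = -0.0924 → -9.24 percentage points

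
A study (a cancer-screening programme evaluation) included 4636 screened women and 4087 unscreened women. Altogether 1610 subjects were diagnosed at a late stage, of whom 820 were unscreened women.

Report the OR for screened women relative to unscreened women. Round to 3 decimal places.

screened women with the outcome: 1610 − 820 = 790
screened women without the outcome: 4636 − 790 = 3846
unscreened women without the outcome: 4087 − 820 = 3267
OR = (790 × 3267) / (3846 × 820) = 2580930/3153720 ≈ 0.818

OR ≈ 0.818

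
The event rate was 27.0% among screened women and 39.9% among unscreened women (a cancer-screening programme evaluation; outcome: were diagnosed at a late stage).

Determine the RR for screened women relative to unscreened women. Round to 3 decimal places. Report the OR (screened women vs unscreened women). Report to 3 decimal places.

RR = 0.2700 / 0.3990 = 0.677
odds, screened women = 0.2700/0.7300 = 0.3699
odds, unscreened women = 0.3990/0.6010 = 0.6639
OR = 0.3699 / 0.6639 = 0.557

RR = 0.677; OR = 0.557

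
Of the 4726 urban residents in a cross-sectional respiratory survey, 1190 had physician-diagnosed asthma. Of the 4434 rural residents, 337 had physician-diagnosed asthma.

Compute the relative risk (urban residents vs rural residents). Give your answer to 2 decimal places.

risk, urban residents = 1190/4726 = 0.2518
risk, rural residents = 337/4434 = 0.0760
RR = 0.2518 / 0.0760 = 3.31

RR ≈ 3.31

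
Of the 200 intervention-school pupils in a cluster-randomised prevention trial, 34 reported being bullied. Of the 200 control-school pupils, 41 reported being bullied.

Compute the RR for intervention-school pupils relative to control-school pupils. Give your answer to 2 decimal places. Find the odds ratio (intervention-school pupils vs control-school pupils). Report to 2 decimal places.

RR = 0.83; OR = 0.79

risk, intervention-school pupils = 34/200 = 0.1700
risk, control-school pupils = 41/200 = 0.2050
RR = 0.1700 / 0.2050 = 0.83
OR = (34 × 159) / (166 × 41) = 5406/6806 ≈ 0.79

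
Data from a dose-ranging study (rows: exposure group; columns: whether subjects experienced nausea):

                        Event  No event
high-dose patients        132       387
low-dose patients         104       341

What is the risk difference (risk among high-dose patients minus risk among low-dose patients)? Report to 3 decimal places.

risk, high-dose patients = 132/519 = 0.2543
risk, low-dose patients = 104/445 = 0.2337
risk difference = 0.2543 − 0.2337 = 0.021

RD ≈ 0.021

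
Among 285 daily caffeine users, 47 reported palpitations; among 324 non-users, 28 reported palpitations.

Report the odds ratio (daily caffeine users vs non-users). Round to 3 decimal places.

OR = (47 × 296) / (238 × 28) = 13912/6664 ≈ 2.088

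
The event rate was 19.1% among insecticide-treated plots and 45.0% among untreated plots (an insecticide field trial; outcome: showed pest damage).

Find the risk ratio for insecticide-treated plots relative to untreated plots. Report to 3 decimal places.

RR = 0.1910 / 0.4500 = 0.424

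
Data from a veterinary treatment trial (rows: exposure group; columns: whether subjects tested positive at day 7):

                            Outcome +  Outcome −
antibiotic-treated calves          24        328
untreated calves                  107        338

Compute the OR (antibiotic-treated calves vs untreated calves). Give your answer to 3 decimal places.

0.231

odds, antibiotic-treated calves = 24/328 = 0.0732
odds, untreated calves = 107/338 = 0.3166
OR = 0.0732 / 0.3166 = 0.231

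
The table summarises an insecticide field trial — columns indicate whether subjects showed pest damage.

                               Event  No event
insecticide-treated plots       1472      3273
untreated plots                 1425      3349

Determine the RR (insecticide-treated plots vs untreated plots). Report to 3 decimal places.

risk, insecticide-treated plots = 1472/4745 = 0.3102
risk, untreated plots = 1425/4774 = 0.2985
RR = 0.3102 / 0.2985 = 1.039

RR = 1.039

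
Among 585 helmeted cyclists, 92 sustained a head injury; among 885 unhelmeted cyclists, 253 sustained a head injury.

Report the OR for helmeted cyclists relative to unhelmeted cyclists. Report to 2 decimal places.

OR = (92 × 632) / (493 × 253) = 58144/124729 ≈ 0.47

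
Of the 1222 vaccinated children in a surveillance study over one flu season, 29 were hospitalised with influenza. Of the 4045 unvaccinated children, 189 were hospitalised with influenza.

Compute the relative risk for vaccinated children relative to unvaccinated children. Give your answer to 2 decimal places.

risk, vaccinated children = 29/1222 = 0.02373
risk, unvaccinated children = 189/4045 = 0.04672
RR = 0.02373 / 0.04672 = 0.51

0.51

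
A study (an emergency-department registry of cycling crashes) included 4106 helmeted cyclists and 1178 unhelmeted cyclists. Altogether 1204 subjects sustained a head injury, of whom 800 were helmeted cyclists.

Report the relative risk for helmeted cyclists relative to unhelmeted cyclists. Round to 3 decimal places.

RR: 0.568

helmeted cyclists without the outcome: 4106 − 800 = 3306
unhelmeted cyclists with the outcome: 1204 − 800 = 404
unhelmeted cyclists without the outcome: 1178 − 404 = 774
risk, helmeted cyclists = 800/4106 = 0.1948
risk, unhelmeted cyclists = 404/1178 = 0.3430
RR = 0.1948 / 0.3430 = 0.568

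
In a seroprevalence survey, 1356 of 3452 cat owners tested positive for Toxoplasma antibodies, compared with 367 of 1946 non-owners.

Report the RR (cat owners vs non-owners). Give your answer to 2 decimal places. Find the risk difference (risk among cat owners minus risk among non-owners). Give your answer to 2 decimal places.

RR = 2.08; RD = 0.20

risk, cat owners = 1356/3452 = 0.3928
risk, non-owners = 367/1946 = 0.1886
RR = 0.3928 / 0.1886 = 2.08
risk difference = 0.3928 − 0.1886 = 0.20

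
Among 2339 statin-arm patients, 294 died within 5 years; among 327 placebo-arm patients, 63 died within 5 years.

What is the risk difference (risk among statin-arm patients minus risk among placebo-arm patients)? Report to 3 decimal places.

-0.067

risk, statin-arm patients = 294/2339 = 0.1257
risk, placebo-arm patients = 63/327 = 0.1927
risk difference = 0.1257 − 0.1927 = -0.067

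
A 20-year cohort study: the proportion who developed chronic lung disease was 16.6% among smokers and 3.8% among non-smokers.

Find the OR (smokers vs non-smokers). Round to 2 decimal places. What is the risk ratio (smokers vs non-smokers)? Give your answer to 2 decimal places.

OR = 5.04; RR = 4.37

odds, smokers = 0.16600/0.83400 = 0.19904
odds, non-smokers = 0.03800/0.96200 = 0.03950
OR = 0.19904 / 0.03950 = 5.04
RR = 0.16600 / 0.03800 = 4.37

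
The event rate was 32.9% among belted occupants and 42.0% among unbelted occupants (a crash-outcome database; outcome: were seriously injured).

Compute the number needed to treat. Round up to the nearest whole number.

absolute risk difference = 0.091000
1 / 0.091000 = 10.989 → round up → 11

NNT = 11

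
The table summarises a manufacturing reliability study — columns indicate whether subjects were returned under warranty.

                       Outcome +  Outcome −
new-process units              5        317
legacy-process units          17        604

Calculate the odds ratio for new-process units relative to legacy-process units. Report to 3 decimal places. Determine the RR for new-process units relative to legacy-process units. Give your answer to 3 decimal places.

OR = 0.560; RR = 0.567

odds, new-process units = 5/317 = 0.01577
odds, legacy-process units = 17/604 = 0.02815
OR = 0.01577 / 0.02815 = 0.560
risk, new-process units = 5/322 = 0.01553
risk, legacy-process units = 17/621 = 0.02738
RR = 0.01553 / 0.02738 = 0.567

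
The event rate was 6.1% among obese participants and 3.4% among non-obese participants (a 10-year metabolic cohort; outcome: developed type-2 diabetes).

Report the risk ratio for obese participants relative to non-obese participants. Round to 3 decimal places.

RR = 0.06100 / 0.03400 = 1.794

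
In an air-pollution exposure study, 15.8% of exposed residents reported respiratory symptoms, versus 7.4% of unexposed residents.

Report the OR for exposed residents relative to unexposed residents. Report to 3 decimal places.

OR ≈ 2.348

odds, exposed residents = 0.1580/0.8420 = 0.1876
odds, unexposed residents = 0.0740/0.9260 = 0.0799
OR = 0.1876 / 0.0799 = 2.348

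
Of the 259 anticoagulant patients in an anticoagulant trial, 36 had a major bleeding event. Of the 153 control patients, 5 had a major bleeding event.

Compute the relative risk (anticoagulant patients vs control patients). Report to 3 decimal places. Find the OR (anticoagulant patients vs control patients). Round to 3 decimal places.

risk, anticoagulant patients = 36/259 = 0.13900
risk, control patients = 5/153 = 0.03268
RR = 0.13900 / 0.03268 = 4.253
OR = (36 × 148) / (223 × 5) = 5328/1115 ≈ 4.778

RR = 4.253; OR = 4.778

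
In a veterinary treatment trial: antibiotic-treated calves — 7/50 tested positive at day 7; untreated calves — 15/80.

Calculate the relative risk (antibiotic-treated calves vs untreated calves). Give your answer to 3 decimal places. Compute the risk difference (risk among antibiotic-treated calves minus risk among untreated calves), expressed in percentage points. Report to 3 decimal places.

RR = 0.747; RD = -4.750

risk, antibiotic-treated calves = 7/50 = 0.1400
risk, untreated calves = 15/80 = 0.1875
RR = 0.1400 / 0.1875 = 0.747
risk difference = 0.1400 − 0.1875 = -0.0475 → -4.750 percentage points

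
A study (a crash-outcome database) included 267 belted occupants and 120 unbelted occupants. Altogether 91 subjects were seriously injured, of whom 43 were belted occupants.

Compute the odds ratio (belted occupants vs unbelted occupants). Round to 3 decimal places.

0.288

belted occupants without the outcome: 267 − 43 = 224
unbelted occupants with the outcome: 91 − 43 = 48
unbelted occupants without the outcome: 120 − 48 = 72
OR = (43 × 72) / (224 × 48) = 3096/10752 ≈ 0.288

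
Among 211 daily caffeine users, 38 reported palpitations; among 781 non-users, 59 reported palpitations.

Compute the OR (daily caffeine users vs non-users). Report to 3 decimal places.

OR = (38 × 722) / (173 × 59) = 27436/10207 ≈ 2.688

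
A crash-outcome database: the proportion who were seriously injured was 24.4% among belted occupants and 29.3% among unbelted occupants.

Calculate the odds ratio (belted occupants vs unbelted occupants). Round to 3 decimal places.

0.779

odds, belted occupants = 0.2440/0.7560 = 0.3228
odds, unbelted occupants = 0.2930/0.7070 = 0.4144
OR = 0.3228 / 0.4144 = 0.779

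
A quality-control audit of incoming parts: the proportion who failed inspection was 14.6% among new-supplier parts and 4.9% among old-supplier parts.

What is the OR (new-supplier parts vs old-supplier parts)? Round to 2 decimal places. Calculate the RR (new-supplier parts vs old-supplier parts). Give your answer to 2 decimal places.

odds, new-supplier parts = 0.14600/0.85400 = 0.17096
odds, old-supplier parts = 0.04900/0.95100 = 0.05152
OR = 0.17096 / 0.05152 = 3.32
RR = 0.14600 / 0.04900 = 2.98

OR = 3.32; RR = 2.98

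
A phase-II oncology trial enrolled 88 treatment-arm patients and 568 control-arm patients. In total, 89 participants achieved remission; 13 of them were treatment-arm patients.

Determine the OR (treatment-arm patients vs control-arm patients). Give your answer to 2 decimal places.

treatment-arm patients without the outcome: 88 − 13 = 75
control-arm patients with the outcome: 89 − 13 = 76
control-arm patients without the outcome: 568 − 76 = 492
odds, treatment-arm patients = 13/75 = 0.1733
odds, control-arm patients = 76/492 = 0.1545
OR = 0.1733 / 0.1545 = 1.12

OR = 1.12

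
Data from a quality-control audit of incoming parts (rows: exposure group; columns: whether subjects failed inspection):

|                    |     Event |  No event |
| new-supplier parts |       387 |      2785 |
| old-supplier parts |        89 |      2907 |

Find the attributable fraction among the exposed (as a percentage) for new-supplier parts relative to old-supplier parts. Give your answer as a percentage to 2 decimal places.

risk, new-supplier parts = 387/3172 = 0.12201
risk, old-supplier parts = 89/2996 = 0.02971
AR% = (0.12201 − 0.02971) / 0.12201 = 0.7565 → 75.65%

75.65%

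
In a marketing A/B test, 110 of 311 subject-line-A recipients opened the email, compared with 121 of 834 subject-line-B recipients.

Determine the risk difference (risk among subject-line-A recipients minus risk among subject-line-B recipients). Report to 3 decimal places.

risk, subject-line-A recipients = 110/311 = 0.3537
risk, subject-line-B recipients = 121/834 = 0.1451
risk difference = 0.3537 − 0.1451 = 0.209

RD ≈ 0.209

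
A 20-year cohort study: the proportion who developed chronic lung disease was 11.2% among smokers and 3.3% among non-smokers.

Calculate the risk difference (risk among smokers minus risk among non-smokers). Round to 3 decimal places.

risk difference = 0.11200 − 0.03300 = 0.079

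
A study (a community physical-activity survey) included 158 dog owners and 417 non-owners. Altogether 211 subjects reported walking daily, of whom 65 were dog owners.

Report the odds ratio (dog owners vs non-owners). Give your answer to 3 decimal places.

OR: 1.297

dog owners without the outcome: 158 − 65 = 93
non-owners with the outcome: 211 − 65 = 146
non-owners without the outcome: 417 − 146 = 271
OR = (65 × 271) / (93 × 146) = 17615/13578 ≈ 1.297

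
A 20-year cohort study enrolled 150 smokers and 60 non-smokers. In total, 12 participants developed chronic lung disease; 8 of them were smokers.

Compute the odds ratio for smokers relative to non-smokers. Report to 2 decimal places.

smokers without the outcome: 150 − 8 = 142
non-smokers with the outcome: 12 − 8 = 4
non-smokers without the outcome: 60 − 4 = 56
odds, smokers = 8/142 = 0.0563
odds, non-smokers = 4/56 = 0.0714
OR = 0.0563 / 0.0714 = 0.79

OR = 0.79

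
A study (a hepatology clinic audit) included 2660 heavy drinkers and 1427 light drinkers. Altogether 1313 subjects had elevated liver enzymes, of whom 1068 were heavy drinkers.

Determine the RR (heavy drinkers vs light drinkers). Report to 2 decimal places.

heavy drinkers without the outcome: 2660 − 1068 = 1592
light drinkers with the outcome: 1313 − 1068 = 245
light drinkers without the outcome: 1427 − 245 = 1182
risk, heavy drinkers = 1068/2660 = 0.4015
risk, light drinkers = 245/1427 = 0.1717
RR = 0.4015 / 0.1717 = 2.34

2.34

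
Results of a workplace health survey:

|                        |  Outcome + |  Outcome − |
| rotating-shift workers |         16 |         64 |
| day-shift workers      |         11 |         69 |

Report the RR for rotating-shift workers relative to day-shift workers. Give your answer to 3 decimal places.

1.455

risk, rotating-shift workers = 16/80 = 0.2000
risk, day-shift workers = 11/80 = 0.1375
RR = 0.2000 / 0.1375 = 1.455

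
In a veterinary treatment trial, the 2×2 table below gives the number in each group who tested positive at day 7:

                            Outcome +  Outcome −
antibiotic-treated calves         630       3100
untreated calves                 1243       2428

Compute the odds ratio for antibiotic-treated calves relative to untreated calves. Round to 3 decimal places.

odds, antibiotic-treated calves = 630/3100 = 0.2032
odds, untreated calves = 1243/2428 = 0.5119
OR = 0.2032 / 0.5119 = 0.397

0.397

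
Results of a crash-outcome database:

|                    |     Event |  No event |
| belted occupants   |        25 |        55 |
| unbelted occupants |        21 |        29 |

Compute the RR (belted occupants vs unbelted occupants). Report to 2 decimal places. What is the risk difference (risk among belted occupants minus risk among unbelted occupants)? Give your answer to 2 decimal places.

RR = 0.74; RD = -0.11

risk, belted occupants = 25/80 = 0.3125
risk, unbelted occupants = 21/50 = 0.4200
RR = 0.3125 / 0.4200 = 0.74
risk difference = 0.3125 − 0.4200 = -0.11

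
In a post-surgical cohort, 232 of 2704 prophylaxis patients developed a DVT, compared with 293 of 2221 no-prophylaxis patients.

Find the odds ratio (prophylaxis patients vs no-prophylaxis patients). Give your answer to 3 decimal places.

OR = (232 × 1928) / (2472 × 293) = 447296/724296 ≈ 0.618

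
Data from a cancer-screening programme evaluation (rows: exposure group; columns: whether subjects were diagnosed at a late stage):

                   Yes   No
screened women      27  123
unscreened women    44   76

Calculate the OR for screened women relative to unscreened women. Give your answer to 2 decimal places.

OR ≈ 0.38

odds, screened women = 27/123 = 0.2195
odds, unscreened women = 44/76 = 0.5789
OR = 0.2195 / 0.5789 = 0.38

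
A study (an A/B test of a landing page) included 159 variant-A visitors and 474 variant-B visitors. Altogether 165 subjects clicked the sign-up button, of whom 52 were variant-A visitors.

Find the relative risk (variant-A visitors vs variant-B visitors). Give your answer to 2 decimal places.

RR = 1.37

variant-A visitors without the outcome: 159 − 52 = 107
variant-B visitors with the outcome: 165 − 52 = 113
variant-B visitors without the outcome: 474 − 113 = 361
risk, variant-A visitors = 52/159 = 0.3270
risk, variant-B visitors = 113/474 = 0.2384
RR = 0.3270 / 0.2384 = 1.37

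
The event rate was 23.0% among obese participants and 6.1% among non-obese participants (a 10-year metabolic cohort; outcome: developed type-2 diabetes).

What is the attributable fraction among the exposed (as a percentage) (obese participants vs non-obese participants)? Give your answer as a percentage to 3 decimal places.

AR% = (0.2300 − 0.0610) / 0.2300 = 0.7348 → 73.478%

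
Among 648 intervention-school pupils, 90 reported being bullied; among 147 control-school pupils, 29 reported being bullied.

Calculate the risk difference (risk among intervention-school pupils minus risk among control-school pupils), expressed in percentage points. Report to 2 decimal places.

risk, intervention-school pupils = 90/648 = 0.1389
risk, control-school pupils = 29/147 = 0.1973
risk difference = 0.1389 − 0.1973 = -0.0584 → -5.84 percentage points

-5.84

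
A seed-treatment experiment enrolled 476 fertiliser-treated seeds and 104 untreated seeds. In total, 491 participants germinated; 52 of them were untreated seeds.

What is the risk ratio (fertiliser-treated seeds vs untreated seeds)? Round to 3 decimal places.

RR = 1.845

fertiliser-treated seeds with the outcome: 491 − 52 = 439
fertiliser-treated seeds without the outcome: 476 − 439 = 37
untreated seeds without the outcome: 104 − 52 = 52
risk, fertiliser-treated seeds = 439/476 = 0.9223
risk, untreated seeds = 52/104 = 0.5000
RR = 0.9223 / 0.5000 = 1.845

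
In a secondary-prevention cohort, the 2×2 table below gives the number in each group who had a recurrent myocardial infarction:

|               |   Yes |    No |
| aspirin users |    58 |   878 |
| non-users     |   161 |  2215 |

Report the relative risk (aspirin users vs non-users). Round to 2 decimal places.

risk, aspirin users = 58/936 = 0.0620
risk, non-users = 161/2376 = 0.0678
RR = 0.0620 / 0.0678 = 0.91

RR ≈ 0.91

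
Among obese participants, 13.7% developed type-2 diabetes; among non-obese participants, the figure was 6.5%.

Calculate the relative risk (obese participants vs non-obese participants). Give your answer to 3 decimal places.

RR = 0.1370 / 0.0650 = 2.108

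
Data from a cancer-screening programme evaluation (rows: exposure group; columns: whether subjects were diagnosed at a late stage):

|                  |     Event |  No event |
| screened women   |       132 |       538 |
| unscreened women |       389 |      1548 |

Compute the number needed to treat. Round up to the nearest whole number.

risk, screened women = 132/670 = 0.197015
risk, unscreened women = 389/1937 = 0.200826
absolute risk difference = 0.003811
1 / 0.003811 = 262.398 → round up → 263

263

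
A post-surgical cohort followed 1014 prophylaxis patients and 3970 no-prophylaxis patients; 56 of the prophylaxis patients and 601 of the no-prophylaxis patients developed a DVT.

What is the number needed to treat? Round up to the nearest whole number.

NNT = 11

risk, prophylaxis patients = 56/1014 = 0.055227
risk, no-prophylaxis patients = 601/3970 = 0.151385
absolute risk difference = 0.096159
1 / 0.096159 = 10.399 → round up → 11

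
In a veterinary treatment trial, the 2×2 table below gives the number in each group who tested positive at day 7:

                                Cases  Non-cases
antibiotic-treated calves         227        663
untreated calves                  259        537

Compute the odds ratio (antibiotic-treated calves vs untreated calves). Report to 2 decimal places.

OR = (227 × 537) / (663 × 259) = 121899/171717 ≈ 0.71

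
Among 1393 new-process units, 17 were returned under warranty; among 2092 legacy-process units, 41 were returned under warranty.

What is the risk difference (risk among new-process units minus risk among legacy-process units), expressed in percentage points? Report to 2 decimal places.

risk, new-process units = 17/1393 = 0.01220
risk, legacy-process units = 41/2092 = 0.01960
risk difference = 0.01220 − 0.01960 = -0.00739 → -0.74 percentage points

-0.74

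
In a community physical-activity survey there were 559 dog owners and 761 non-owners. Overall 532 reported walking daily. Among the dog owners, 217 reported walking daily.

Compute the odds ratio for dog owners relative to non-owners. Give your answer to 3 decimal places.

dog owners without the outcome: 559 − 217 = 342
non-owners with the outcome: 532 − 217 = 315
non-owners without the outcome: 761 − 315 = 446
OR = (217 × 446) / (342 × 315) = 96782/107730 ≈ 0.898

OR ≈ 0.898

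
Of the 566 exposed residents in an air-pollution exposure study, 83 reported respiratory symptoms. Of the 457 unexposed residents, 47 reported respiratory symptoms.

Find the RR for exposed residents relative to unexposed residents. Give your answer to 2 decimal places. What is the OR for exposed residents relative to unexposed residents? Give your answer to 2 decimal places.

RR = 1.43; OR = 1.50

risk, exposed residents = 83/566 = 0.1466
risk, unexposed residents = 47/457 = 0.1028
RR = 0.1466 / 0.1028 = 1.43
odds, exposed residents = 83/483 = 0.1718
odds, unexposed residents = 47/410 = 0.1146
OR = 0.1718 / 0.1146 = 1.50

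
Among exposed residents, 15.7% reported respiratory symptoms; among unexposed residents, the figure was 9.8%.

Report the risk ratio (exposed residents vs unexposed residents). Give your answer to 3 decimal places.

RR = 0.1570 / 0.0980 = 1.602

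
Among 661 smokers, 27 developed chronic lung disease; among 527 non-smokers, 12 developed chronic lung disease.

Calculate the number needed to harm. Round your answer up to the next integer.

risk, smokers = 27/661 = 0.040847
risk, non-smokers = 12/527 = 0.022770
absolute risk difference = 0.018077
1 / 0.018077 = 55.319 → round up → 56

56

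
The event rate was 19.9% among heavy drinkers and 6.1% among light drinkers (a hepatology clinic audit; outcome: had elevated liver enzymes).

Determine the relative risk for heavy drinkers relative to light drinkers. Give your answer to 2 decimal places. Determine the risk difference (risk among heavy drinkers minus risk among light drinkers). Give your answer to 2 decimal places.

RR = 3.26; RD = 0.14

RR = 0.1990 / 0.0610 = 3.26
risk difference = 0.1990 − 0.0610 = 0.14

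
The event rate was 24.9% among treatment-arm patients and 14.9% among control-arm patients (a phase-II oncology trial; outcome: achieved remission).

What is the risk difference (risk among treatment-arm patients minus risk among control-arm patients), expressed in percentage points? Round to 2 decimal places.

10.00

risk difference = 0.2490 − 0.1490 = 0.1000 → 10.00 percentage points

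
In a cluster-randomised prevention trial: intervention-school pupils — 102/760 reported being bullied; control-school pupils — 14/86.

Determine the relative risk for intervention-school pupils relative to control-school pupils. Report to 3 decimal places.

RR ≈ 0.824

risk, intervention-school pupils = 102/760 = 0.1342
risk, control-school pupils = 14/86 = 0.1628
RR = 0.1342 / 0.1628 = 0.824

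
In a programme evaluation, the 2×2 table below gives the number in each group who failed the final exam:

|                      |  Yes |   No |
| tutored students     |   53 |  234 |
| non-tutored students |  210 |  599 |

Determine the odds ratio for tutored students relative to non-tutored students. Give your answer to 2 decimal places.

OR = (53 × 599) / (234 × 210) = 31747/49140 ≈ 0.65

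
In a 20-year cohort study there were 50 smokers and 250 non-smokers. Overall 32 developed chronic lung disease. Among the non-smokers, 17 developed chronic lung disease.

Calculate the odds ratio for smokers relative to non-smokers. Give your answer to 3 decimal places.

5.874

smokers with the outcome: 32 − 17 = 15
smokers without the outcome: 50 − 15 = 35
non-smokers without the outcome: 250 − 17 = 233
OR = (15 × 233) / (35 × 17) = 3495/595 ≈ 5.874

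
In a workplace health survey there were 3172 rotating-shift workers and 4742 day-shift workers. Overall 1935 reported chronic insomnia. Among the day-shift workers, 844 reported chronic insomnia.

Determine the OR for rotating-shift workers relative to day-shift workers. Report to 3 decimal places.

2.421

rotating-shift workers with the outcome: 1935 − 844 = 1091
rotating-shift workers without the outcome: 3172 − 1091 = 2081
day-shift workers without the outcome: 4742 − 844 = 3898
OR = (1091 × 3898) / (2081 × 844) = 4252718/1756364 ≈ 2.421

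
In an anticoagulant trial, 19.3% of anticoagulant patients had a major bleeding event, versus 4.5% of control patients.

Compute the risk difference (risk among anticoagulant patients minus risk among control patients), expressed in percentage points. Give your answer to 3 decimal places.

risk difference = 0.19300 − 0.04500 = 0.14800 → 14.800 percentage points

RD = 14.800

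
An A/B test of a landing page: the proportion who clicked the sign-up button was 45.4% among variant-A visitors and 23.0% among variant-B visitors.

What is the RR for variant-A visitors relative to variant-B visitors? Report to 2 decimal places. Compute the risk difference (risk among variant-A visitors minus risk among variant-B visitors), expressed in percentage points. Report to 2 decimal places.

RR = 1.97; RD = 22.40

RR = 0.4540 / 0.2300 = 1.97
risk difference = 0.4540 − 0.2300 = 0.2240 → 22.40 percentage points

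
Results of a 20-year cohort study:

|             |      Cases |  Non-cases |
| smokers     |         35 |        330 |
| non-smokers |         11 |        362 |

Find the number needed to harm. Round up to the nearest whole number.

risk, smokers = 35/365 = 0.095890
risk, non-smokers = 11/373 = 0.029491
absolute risk difference = 0.066400
1 / 0.066400 = 15.060 → round up → 16

16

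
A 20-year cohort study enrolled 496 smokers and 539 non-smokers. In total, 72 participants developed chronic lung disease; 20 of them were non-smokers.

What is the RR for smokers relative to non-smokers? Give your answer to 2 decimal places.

RR ≈ 2.83

smokers with the outcome: 72 − 20 = 52
smokers without the outcome: 496 − 52 = 444
non-smokers without the outcome: 539 − 20 = 519
risk, smokers = 52/496 = 0.10484
risk, non-smokers = 20/539 = 0.03711
RR = 0.10484 / 0.03711 = 2.83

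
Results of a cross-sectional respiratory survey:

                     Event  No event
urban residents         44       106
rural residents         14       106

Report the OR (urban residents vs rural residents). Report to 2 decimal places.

OR ≈ 3.14

odds, urban residents = 44/106 = 0.4151
odds, rural residents = 14/106 = 0.1321
OR = 0.4151 / 0.1321 = 3.14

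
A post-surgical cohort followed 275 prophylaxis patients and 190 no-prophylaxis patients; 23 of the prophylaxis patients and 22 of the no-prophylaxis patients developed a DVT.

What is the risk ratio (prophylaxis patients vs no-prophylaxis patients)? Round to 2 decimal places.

risk, prophylaxis patients = 23/275 = 0.0836
risk, no-prophylaxis patients = 22/190 = 0.1158
RR = 0.0836 / 0.1158 = 0.72

RR = 0.72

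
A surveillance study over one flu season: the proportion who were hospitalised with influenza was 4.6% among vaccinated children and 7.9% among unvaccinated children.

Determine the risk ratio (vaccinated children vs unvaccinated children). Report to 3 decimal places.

RR = 0.04600 / 0.07900 = 0.582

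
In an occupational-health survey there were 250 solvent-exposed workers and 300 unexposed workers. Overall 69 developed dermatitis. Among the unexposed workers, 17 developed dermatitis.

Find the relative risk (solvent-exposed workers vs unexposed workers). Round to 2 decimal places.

RR = 3.67

solvent-exposed workers with the outcome: 69 − 17 = 52
solvent-exposed workers without the outcome: 250 − 52 = 198
unexposed workers without the outcome: 300 − 17 = 283
risk, solvent-exposed workers = 52/250 = 0.2080
risk, unexposed workers = 17/300 = 0.0567
RR = 0.2080 / 0.0567 = 3.67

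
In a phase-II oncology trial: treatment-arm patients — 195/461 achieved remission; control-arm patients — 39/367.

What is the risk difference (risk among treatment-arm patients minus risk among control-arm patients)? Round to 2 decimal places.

0.32

risk, treatment-arm patients = 195/461 = 0.4230
risk, control-arm patients = 39/367 = 0.1063
risk difference = 0.4230 − 0.1063 = 0.32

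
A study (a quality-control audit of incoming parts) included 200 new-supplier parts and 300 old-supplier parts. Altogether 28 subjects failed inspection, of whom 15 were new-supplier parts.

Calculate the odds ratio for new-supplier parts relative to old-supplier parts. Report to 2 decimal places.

OR = 1.79

new-supplier parts without the outcome: 200 − 15 = 185
old-supplier parts with the outcome: 28 − 15 = 13
old-supplier parts without the outcome: 300 − 13 = 287
odds, new-supplier parts = 15/185 = 0.08108
odds, old-supplier parts = 13/287 = 0.04530
OR = 0.08108 / 0.04530 = 1.79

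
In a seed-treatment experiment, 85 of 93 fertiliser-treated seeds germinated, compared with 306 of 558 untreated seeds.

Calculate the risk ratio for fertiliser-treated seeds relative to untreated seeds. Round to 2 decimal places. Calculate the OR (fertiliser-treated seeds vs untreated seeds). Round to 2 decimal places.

RR = 1.67; OR = 8.75

risk, fertiliser-treated seeds = 85/93 = 0.9140
risk, untreated seeds = 306/558 = 0.5484
RR = 0.9140 / 0.5484 = 1.67
OR = (85 × 252) / (8 × 306) = 21420/2448 ≈ 8.75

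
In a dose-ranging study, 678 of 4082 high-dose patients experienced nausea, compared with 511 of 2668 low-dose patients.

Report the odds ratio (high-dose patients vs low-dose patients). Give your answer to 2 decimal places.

OR = (678 × 2157) / (3404 × 511) = 1462446/1739444 ≈ 0.84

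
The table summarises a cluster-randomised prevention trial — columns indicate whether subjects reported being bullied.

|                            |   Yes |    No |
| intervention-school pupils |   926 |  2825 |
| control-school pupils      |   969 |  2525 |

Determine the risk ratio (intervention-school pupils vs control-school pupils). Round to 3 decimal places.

0.890

risk, intervention-school pupils = 926/3751 = 0.2469
risk, control-school pupils = 969/3494 = 0.2773
RR = 0.2469 / 0.2773 = 0.890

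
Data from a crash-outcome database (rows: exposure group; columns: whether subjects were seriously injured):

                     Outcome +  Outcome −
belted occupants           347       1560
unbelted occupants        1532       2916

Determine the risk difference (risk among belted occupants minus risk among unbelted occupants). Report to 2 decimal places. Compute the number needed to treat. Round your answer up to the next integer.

RD = -0.16; NNT = 7

risk, belted occupants = 347/1907 = 0.1820
risk, unbelted occupants = 1532/4448 = 0.3444
risk difference = 0.1820 − 0.3444 = -0.16
absolute risk difference = 0.162463
1 / 0.162463 = 6.155 → round up → 7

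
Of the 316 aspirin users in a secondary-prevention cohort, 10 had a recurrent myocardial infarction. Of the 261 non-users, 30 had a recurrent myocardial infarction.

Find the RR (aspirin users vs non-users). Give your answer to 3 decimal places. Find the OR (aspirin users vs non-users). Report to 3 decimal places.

risk, aspirin users = 10/316 = 0.03165
risk, non-users = 30/261 = 0.11494
RR = 0.03165 / 0.11494 = 0.275
OR = (10 × 231) / (306 × 30) = 2310/9180 ≈ 0.252

RR = 0.275; OR = 0.252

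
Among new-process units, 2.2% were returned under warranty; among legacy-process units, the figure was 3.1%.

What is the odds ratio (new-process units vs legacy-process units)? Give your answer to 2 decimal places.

odds, new-process units = 0.02200/0.97800 = 0.02249
odds, legacy-process units = 0.03100/0.96900 = 0.03199
OR = 0.02249 / 0.03199 = 0.70

0.70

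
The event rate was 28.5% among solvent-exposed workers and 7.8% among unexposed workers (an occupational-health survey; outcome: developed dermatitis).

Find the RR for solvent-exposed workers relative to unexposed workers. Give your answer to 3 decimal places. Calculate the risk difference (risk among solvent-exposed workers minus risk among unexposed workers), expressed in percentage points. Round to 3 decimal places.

RR = 0.2850 / 0.0780 = 3.654
risk difference = 0.2850 − 0.0780 = 0.2070 → 20.700 percentage points

RR = 3.654; RD = 20.700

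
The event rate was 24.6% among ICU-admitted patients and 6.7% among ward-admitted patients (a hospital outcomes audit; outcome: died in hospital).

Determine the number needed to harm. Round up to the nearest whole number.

absolute risk difference = 0.179000
1 / 0.179000 = 5.587 → round up → 6

NNH: 6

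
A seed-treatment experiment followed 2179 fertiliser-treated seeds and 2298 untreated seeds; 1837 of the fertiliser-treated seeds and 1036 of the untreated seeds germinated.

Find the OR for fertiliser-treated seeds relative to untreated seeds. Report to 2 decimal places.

6.54

odds, fertiliser-treated seeds = 1837/342 = 5.3713
odds, untreated seeds = 1036/1262 = 0.8209
OR = 5.3713 / 0.8209 = 6.54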